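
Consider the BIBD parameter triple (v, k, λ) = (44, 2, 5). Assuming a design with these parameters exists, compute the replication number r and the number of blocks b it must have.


Any 2-(v, k, λ) BIBD satisfies two necessary conditions:
  (i)  Each point sits in r blocks, and counting incidences through any fixed point gives r(k − 1) = λ(v − 1), so r = λ(v − 1)/(k − 1).
  (ii) Total incidences bk = vr, so b = vr/k.
Step 1: r = λ(v − 1)/(k − 1) = 5·(44 − 1)/(2 − 1) = 5·43/1 = 215/1 = 215.
Step 2: b = vr/k = 44·215/2 = 9460/2 = 4730.
Check integrality: r = 215 ∈ Z ✓, b = 4730 ∈ Z ✓.
(These identities are necessary conditions: they determine r and b for any design with these parameters, but do not by themselves prove that one exists.)

r = 215, b = 4730.


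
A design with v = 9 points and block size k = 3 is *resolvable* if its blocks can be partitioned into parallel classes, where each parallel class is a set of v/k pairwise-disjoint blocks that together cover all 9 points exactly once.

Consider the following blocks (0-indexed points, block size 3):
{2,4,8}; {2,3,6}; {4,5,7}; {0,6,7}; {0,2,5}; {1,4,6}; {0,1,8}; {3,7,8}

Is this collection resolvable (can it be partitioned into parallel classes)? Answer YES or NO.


v = 9, block size k = 3, number of blocks = 8.
For resolvability, blocks must partition into parallel classes of size v/k = 3.
Total blocks must therefore be a multiple of 3: 8 = 3·2 + 2 ⇒ not divisible ✗.
Resolvable? NO.

NO


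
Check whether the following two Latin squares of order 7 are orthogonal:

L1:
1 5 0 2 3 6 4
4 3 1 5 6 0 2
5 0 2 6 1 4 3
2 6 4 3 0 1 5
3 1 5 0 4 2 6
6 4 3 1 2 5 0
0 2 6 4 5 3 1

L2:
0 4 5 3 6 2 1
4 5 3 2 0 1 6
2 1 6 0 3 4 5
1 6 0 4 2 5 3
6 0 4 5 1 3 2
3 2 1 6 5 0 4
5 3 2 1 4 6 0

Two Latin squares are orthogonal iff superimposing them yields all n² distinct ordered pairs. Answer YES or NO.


Form the n² = 49 superimposed pairs (L1[i][j], L2[i][j]), row by row (rows and columns indexed from 0):
row 0: (1,0) (5,4) (0,5) (2,3) (3,6) (6,2) (4,1)
row 1: (4,4) (3,5) (1,3) (5,2) (6,0) (0,1) (2,6)
row 2: (5,2) (0,1) (2,6) (6,0) (1,3) (4,4) (3,5)
row 3: (2,1) (6,6) (4,0) (3,4) (0,2) (1,5) (5,3)
row 4: (3,6) (1,0) (5,4) (0,5) (4,1) (2,3) (6,2)
row 5: (6,3) (4,2) (3,1) (1,6) (2,5) (5,0) (0,4)
row 6: (0,5) (2,3) (6,2) (4,1) (5,4) (3,6) (1,0)
Orthogonality requires all 49 pairs distinct.
But the pair (5,2) repeats: cell (1,3) has L1 = 5, L2 = 2, and cell (2,0) has L1 = 5, L2 = 2.
A repeated pair means some other pair never occurs (only 28 distinct pairs out of 49), so the squares are not orthogonal.
Conclusion: NO.

NO


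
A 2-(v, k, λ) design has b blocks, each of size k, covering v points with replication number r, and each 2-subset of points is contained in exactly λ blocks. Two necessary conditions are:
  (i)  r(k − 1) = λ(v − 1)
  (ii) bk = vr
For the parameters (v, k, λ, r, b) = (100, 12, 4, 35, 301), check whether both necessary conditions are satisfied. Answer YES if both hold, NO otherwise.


Condition (i): r(k − 1) = 35·11 = 385; λ(v − 1) = 4·99 = 396. Match? NO.
Condition (ii): bk = 301·12 = 3612; vr = 100·35 = 3500. Match? NO.
Both conditions hold? NO.

NO


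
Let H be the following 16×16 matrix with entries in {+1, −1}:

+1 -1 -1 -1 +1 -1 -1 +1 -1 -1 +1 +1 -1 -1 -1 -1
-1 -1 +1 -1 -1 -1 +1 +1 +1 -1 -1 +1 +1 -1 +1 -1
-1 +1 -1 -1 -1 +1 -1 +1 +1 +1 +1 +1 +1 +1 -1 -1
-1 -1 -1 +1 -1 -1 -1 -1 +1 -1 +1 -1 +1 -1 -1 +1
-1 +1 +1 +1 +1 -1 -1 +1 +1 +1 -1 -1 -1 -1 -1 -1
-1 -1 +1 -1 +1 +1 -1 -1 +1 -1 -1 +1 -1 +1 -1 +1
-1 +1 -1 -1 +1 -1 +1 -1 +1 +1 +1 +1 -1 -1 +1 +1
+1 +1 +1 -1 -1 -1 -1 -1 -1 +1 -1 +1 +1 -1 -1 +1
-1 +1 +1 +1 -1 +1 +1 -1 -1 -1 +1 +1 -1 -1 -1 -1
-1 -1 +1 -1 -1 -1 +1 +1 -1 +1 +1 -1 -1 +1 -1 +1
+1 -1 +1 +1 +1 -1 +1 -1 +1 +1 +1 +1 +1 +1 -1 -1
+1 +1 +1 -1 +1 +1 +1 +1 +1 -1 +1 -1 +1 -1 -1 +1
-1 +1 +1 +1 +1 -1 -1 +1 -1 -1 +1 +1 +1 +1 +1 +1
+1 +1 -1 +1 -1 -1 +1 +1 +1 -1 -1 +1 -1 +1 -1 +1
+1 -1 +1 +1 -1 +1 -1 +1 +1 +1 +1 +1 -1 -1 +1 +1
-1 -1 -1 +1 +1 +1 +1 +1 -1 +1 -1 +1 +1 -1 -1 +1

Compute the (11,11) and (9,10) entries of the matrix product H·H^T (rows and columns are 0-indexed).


Row 9 of H: [-1, -1, 1, -1, -1, -1, 1, 1, -1, 1, 1, -1, -1, 1, -1, 1].
Row 10 of H: [1, -1, 1, 1, 1, -1, 1, -1, 1, 1, 1, 1, 1, 1, -1, -1].
Row 11 of H: [1, 1, 1, -1, 1, 1, 1, 1, 1, -1, 1, -1, 1, -1, -1, 1].
(H·H^T)[11][11] = Σ_j H[11][j]·H[11][j] = (1)² + (1)² + (1)² + (-1)² + (1)² + (1)² + (1)² + (1)² + (1)² + (-1)² + (1)² + (-1)² + (1)² + (-1)² + (-1)² + (1)² = 1 + 1 + 1 + 1 + 1 + 1 + 1 + 1 + 1 + 1 + 1 + 1 + 1 + 1 + 1 + 1 = 16.
(H·H^T)[9][10] = Σ_j H[9][j]·H[10][j] = (-1)·(1) + (-1)·(-1) + (1)·(1) + (-1)·(1) + (-1)·(1) + (-1)·(-1) + (1)·(1) + (1)·(-1) + (-1)·(1) + (1)·(1) + (1)·(1) + (-1)·(1) + (-1)·(1) + (1)·(1) + (-1)·(-1) + (1)·(-1) = -1 + 1 + 1 + -1 + -1 + 1 + 1 + -1 + -1 + 1 + 1 + -1 + -1 + 1 + 1 + -1 = 0.
So rows 9 and 10 are orthogonal; the diagonal entry equals n = 16.

(11,11) entry = 16; (9,10) entry = 0.


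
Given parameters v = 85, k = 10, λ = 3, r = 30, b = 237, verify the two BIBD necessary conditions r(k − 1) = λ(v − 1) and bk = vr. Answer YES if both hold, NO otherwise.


Condition (i): r(k − 1) = 30·9 = 270; λ(v − 1) = 3·84 = 252. Match? NO.
Condition (ii): bk = 237·10 = 2370; vr = 85·30 = 2550. Match? NO.
Both conditions hold? NO.

NO


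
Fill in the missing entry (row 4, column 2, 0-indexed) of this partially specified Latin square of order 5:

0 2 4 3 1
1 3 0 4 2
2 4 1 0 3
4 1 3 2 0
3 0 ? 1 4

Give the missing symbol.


Row 4 contains symbols [0, 1, 3, 4] — missing [2].
Column 2 contains symbols [0, 1, 3, 4] — missing [2].
The missing symbol must appear in both missing sets; intersection = [2].
Therefore the hidden value is 2.

Missing value = 2.


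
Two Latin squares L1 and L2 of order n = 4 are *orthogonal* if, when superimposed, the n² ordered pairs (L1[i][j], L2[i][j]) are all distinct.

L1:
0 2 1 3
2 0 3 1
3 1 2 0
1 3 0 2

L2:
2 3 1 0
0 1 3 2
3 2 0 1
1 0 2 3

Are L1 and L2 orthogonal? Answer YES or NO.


Form the n² = 16 superimposed pairs (L1[i][j], L2[i][j]), row by row (rows and columns indexed from 0):
row 0: (0,2) (2,3) (1,1) (3,0)
row 1: (2,0) (0,1) (3,3) (1,2)
row 2: (3,3) (1,2) (2,0) (0,1)
row 3: (1,1) (3,0) (0,2) (2,3)
Orthogonality requires all 16 pairs distinct.
But the pair (3,3) repeats: cell (1,2) has L1 = 3, L2 = 3, and cell (2,0) has L1 = 3, L2 = 3.
A repeated pair means some other pair never occurs (only 8 distinct pairs out of 16), so the squares are not orthogonal.
Conclusion: NO.

NO


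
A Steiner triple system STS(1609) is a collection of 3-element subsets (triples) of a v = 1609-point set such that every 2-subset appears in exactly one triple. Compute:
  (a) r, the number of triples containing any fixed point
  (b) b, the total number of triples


An STS(v) is a 2-(v, 3, 1) BIBD: block size k = 3, λ = 1.
Replication: r(k − 1) = λ(v − 1) ⇒ r·2 = 1609 − 1 = 1608 ⇒ r = 804.
Block count: b = v(v − 1)/6 = 1609·1608/6 = 2587272/6 = 431212.
(Check via bk = vr: 431212·3 = 1293636 = 1609·804 = 1293636 ✓.)

r = 804, b = 431212.


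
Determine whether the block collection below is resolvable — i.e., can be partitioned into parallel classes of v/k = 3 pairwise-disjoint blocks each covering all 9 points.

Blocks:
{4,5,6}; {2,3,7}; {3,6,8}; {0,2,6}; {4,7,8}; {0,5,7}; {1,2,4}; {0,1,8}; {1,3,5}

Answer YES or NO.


v = 9, block size k = 3, number of blocks = 9.
For resolvability, blocks must partition into parallel classes of size v/k = 3.
Total blocks must therefore be a multiple of 3: 9 = 3·3 + 0 ⇒ divisible ✓.
Greedy packing gives 3 candidate class(es). Each should be a full parallel class (size 3, covers all 9 points).
  Class 1 (3 blocks): {4,5,6}; {2,3,7}; {0,1,8}. Points covered: [0, 1, 2, 3, 4, 5, 6, 7, 8].
  Class 2 (3 blocks): {3,6,8}; {0,5,7}; {1,2,4}. Points covered: [0, 1, 2, 3, 4, 5, 6, 7, 8].
  Class 3 (3 blocks): {0,2,6}; {4,7,8}; {1,3,5}. Points covered: [0, 1, 2, 3, 4, 5, 6, 7, 8].
All classes full (size 3)? YES. All classes cover every point? YES.
Resolvable? YES.

YES


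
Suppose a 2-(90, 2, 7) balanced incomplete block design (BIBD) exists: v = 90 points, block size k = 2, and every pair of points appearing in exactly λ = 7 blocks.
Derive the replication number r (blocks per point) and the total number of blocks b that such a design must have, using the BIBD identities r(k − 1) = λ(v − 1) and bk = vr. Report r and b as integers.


Any 2-(v, k, λ) BIBD satisfies two necessary conditions:
  (i)  Each point sits in r blocks, and counting incidences through any fixed point gives r(k − 1) = λ(v − 1), so r = λ(v − 1)/(k − 1).
  (ii) Total incidences bk = vr, so b = vr/k.
Step 1: r = λ(v − 1)/(k − 1) = 7·(90 − 1)/(2 − 1) = 7·89/1 = 623/1 = 623.
Step 2: b = vr/k = 90·623/2 = 56070/2 = 28035.
Check integrality: r = 623 ∈ Z ✓, b = 28035 ∈ Z ✓.
(These identities are necessary conditions: they determine r and b for any design with these parameters, but do not by themselves prove that one exists.)

r = 623, b = 28035.


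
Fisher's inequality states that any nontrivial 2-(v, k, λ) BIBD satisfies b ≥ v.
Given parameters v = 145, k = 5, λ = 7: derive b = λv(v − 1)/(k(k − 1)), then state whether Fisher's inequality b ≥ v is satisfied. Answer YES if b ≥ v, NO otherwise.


r = λ(v − 1)/(k − 1) = 7·144/4 = 252.
b = vr/k = 145·252/5 = 7308.
Fisher's inequality: b ≥ v ⇔ 7308 ≥ 145? YES.

YES


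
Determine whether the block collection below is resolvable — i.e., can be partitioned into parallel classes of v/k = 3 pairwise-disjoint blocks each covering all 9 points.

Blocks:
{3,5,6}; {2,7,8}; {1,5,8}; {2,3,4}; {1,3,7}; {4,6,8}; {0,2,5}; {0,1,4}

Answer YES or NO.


v = 9, block size k = 3, number of blocks = 8.
For resolvability, blocks must partition into parallel classes of size v/k = 3.
Total blocks must therefore be a multiple of 3: 8 = 3·2 + 2 ⇒ not divisible ✗.
Resolvable? NO.

NO


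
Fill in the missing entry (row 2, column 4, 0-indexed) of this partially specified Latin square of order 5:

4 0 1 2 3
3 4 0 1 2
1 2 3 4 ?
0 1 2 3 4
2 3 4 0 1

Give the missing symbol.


Row 2 contains symbols [1, 2, 3, 4] — missing [0].
Column 4 contains symbols [1, 2, 3, 4] — missing [0].
The missing symbol must appear in both missing sets; intersection = [0].
Therefore the hidden value is 0.

Missing value = 0.


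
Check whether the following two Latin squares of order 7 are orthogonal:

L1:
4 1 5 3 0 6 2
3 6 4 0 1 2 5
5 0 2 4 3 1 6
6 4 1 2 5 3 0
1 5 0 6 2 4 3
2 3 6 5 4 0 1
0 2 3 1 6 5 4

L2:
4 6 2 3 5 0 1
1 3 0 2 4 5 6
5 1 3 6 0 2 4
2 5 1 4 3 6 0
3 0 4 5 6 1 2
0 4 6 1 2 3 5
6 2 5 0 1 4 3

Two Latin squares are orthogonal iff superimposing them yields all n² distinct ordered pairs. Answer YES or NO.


Form the n² = 49 superimposed pairs (L1[i][j], L2[i][j]), row by row (rows and columns indexed from 0):
row 0: (4,4) (1,6) (5,2) (3,3) (0,5) (6,0) (2,1)
row 1: (3,1) (6,3) (4,0) (0,2) (1,4) (2,5) (5,6)
row 2: (5,5) (0,1) (2,3) (4,6) (3,0) (1,2) (6,4)
row 3: (6,2) (4,5) (1,1) (2,4) (5,3) (3,6) (0,0)
row 4: (1,3) (5,0) (0,4) (6,5) (2,6) (4,1) (3,2)
row 5: (2,0) (3,4) (6,6) (5,1) (4,2) (0,3) (1,5)
row 6: (0,6) (2,2) (3,5) (1,0) (6,1) (5,4) (4,3)
Orthogonality requires all 49 pairs distinct.
Check by first coordinate: for each symbol s of L1, list the L2 entries in the n cells where L1 = s; they must all differ.
  L1 = 0: L2 entries (in reading order) 5, 2, 1, 0, 4, 3, 6 — all 7 distinct ✓
  L1 = 1: L2 entries (in reading order) 6, 4, 2, 1, 3, 5, 0 — all 7 distinct ✓
  L1 = 2: L2 entries (in reading order) 1, 5, 3, 4, 6, 0, 2 — all 7 distinct ✓
  L1 = 3: L2 entries (in reading order) 3, 1, 0, 6, 2, 4, 5 — all 7 distinct ✓
  L1 = 4: L2 entries (in reading order) 4, 0, 6, 5, 1, 2, 3 — all 7 distinct ✓
  L1 = 5: L2 entries (in reading order) 2, 6, 5, 3, 0, 1, 4 — all 7 distinct ✓
  L1 = 6: L2 entries (in reading order) 0, 3, 4, 2, 5, 6, 1 — all 7 distinct ✓
Every symbol of L1 meets every symbol of L2 exactly once, so all 49 pairs are distinct (49 of 49).
Conclusion: YES.

YES


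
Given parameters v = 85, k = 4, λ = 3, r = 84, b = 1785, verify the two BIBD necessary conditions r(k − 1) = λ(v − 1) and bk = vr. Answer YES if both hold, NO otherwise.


Condition (i): r(k − 1) = 84·3 = 252; λ(v − 1) = 3·84 = 252. Match? YES.
Condition (ii): bk = 1785·4 = 7140; vr = 85·84 = 7140. Match? YES.
Both conditions hold? YES.

YES


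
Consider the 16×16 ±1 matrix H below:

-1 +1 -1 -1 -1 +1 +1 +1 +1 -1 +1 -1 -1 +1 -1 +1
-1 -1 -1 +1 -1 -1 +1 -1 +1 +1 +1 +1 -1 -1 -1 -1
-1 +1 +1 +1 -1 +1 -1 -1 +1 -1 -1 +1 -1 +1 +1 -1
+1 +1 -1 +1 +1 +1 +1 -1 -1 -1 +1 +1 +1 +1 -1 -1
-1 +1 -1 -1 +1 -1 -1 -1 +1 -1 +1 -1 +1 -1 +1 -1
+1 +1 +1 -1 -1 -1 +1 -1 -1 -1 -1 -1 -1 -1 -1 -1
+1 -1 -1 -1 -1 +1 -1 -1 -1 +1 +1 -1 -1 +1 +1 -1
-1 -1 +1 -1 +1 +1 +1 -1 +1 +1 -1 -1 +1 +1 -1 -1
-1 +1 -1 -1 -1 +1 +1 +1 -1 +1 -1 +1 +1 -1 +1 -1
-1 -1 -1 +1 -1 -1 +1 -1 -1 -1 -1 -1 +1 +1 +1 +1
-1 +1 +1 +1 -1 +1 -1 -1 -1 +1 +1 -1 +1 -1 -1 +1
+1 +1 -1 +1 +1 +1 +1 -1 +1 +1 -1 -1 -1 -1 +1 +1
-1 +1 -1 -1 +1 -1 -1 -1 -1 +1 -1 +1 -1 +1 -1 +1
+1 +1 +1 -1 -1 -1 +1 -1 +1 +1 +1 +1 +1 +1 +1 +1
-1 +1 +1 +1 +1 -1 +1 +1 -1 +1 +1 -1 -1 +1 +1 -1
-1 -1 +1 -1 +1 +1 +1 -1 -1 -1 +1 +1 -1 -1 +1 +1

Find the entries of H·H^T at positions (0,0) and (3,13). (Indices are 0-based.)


Row 0 of H: [-1, 1, -1, -1, -1, 1, 1, 1, 1, -1, 1, -1, -1, 1, -1, 1].
Row 3 of H: [1, 1, -1, 1, 1, 1, 1, -1, -1, -1, 1, 1, 1, 1, -1, -1].
Row 13 of H: [1, 1, 1, -1, -1, -1, 1, -1, 1, 1, 1, 1, 1, 1, 1, 1].
(H·H^T)[0][0] = Σ_j H[0][j]·H[0][j] = (-1)² + (1)² + (-1)² + (-1)² + (-1)² + (1)² + (1)² + (1)² + (1)² + (-1)² + (1)² + (-1)² + (-1)² + (1)² + (-1)² + (1)² = 1 + 1 + 1 + 1 + 1 + 1 + 1 + 1 + 1 + 1 + 1 + 1 + 1 + 1 + 1 + 1 = 16.
(H·H^T)[3][13] = Σ_j H[3][j]·H[13][j] = (1)·(1) + (1)·(1) + (-1)·(1) + (1)·(-1) + (1)·(-1) + (1)·(-1) + (1)·(1) + (-1)·(-1) + (-1)·(1) + (-1)·(1) + (1)·(1) + (1)·(1) + (1)·(1) + (1)·(1) + (-1)·(1) + (-1)·(1) = 1 + 1 + -1 + -1 + -1 + -1 + 1 + 1 + -1 + -1 + 1 + 1 + 1 + 1 + -1 + -1 = 0.
So rows 3 and 13 are orthogonal; the diagonal entry equals n = 16.

(0,0) entry = 16; (3,13) entry = 0.


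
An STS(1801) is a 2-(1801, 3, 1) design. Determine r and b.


An STS(v) is a 2-(v, 3, 1) BIBD: block size k = 3, λ = 1.
Replication: r(k − 1) = λ(v − 1) ⇒ r·2 = 1801 − 1 = 1800 ⇒ r = 900.
Block count: bk = vr ⇒ b·3 = 1801·900 = 1620900 ⇒ b = 540300.

r = 900, b = 540300.


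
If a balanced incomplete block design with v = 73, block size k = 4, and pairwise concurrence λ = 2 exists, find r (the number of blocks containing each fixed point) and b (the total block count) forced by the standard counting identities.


Any 2-(v, k, λ) BIBD satisfies two necessary conditions:
  (i)  Each point sits in r blocks, and counting incidences through any fixed point gives r(k − 1) = λ(v − 1), so r = λ(v − 1)/(k − 1).
  (ii) Total incidences bk = vr, so b = vr/k.
Step 1: r = λ(v − 1)/(k − 1) = 2·(73 − 1)/(4 − 1) = 2·72/3 = 144/3 = 48.
Step 2: b = vr/k = 73·48/4 = 3504/4 = 876.
Check integrality: r = 48 ∈ Z ✓, b = 876 ∈ Z ✓.
(These identities are necessary conditions: they determine r and b for any design with these parameters, but do not by themselves prove that one exists.)

r = 48, b = 876.


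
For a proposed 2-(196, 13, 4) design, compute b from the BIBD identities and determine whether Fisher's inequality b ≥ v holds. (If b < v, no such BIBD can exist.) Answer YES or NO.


r = λ(v − 1)/(k − 1) = 4·195/12 = 65.
b = vr/k = 196·65/13 = 980.
Fisher's inequality: b ≥ v ⇔ 980 ≥ 196? YES.

YES


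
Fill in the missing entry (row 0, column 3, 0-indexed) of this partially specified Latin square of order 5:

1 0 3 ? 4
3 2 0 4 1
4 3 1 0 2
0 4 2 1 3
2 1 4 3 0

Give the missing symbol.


Row 0 contains symbols [0, 1, 3, 4] — missing [2].
Column 3 contains symbols [0, 1, 3, 4] — missing [2].
The missing symbol must appear in both missing sets; intersection = [2].
Therefore the hidden value is 2.

Missing value = 2.


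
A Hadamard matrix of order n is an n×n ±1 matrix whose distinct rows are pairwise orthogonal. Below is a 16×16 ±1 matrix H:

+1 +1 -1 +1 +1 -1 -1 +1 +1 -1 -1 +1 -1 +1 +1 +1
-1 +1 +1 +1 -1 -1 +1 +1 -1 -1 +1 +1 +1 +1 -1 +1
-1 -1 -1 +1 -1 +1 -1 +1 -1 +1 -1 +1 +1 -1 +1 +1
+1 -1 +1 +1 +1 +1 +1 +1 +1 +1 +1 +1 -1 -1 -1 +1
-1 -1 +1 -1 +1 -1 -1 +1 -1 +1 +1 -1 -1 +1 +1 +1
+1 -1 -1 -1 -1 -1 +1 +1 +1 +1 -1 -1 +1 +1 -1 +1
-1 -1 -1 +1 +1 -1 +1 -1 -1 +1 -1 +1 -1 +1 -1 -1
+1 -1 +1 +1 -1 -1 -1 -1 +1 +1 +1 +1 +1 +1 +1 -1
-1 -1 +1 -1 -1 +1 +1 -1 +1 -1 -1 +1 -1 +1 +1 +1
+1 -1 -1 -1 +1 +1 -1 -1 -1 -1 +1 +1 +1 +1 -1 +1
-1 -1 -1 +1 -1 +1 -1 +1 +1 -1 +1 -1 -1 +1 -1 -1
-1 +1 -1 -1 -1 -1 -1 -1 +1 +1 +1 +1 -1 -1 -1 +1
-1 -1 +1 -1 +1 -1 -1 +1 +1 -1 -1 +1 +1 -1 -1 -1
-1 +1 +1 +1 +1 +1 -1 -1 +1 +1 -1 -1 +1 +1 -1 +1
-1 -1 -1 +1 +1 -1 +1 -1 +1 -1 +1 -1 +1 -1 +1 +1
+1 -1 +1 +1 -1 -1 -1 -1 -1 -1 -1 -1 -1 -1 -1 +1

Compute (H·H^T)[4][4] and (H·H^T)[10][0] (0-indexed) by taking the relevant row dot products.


Row 0 of H: [1, 1, -1, 1, 1, -1, -1, 1, 1, -1, -1, 1, -1, 1, 1, 1].
Row 4 of H: [-1, -1, 1, -1, 1, -1, -1, 1, -1, 1, 1, -1, -1, 1, 1, 1].
Row 10 of H: [-1, -1, -1, 1, -1, 1, -1, 1, 1, -1, 1, -1, -1, 1, -1, -1].
(H·H^T)[4][4] = Σ_j H[4][j]·H[4][j] = (-1)² + (-1)² + (1)² + (-1)² + (1)² + (-1)² + (-1)² + (1)² + (-1)² + (1)² + (1)² + (-1)² + (-1)² + (1)² + (1)² + (1)² = 1 + 1 + 1 + 1 + 1 + 1 + 1 + 1 + 1 + 1 + 1 + 1 + 1 + 1 + 1 + 1 = 16.
(H·H^T)[10][0] = Σ_j H[10][j]·H[0][j] = (-1)·(1) + (-1)·(1) + (-1)·(-1) + (1)·(1) + (-1)·(1) + (1)·(-1) + (-1)·(-1) + (1)·(1) + (1)·(1) + (-1)·(-1) + (1)·(-1) + (-1)·(1) + (-1)·(-1) + (1)·(1) + (-1)·(1) + (-1)·(1) = -1 + -1 + 1 + 1 + -1 + -1 + 1 + 1 + 1 + 1 + -1 + -1 + 1 + 1 + -1 + -1 = 0.
So rows 10 and 0 are orthogonal; the diagonal entry equals n = 16.

(4,4) entry = 16; (10,0) entry = 0.


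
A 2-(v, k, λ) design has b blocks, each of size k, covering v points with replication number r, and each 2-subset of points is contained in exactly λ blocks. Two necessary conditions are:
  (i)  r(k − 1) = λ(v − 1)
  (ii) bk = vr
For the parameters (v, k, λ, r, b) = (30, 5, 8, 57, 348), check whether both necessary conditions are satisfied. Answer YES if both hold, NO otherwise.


Condition (i): r(k − 1) = 57·4 = 228; λ(v − 1) = 8·29 = 232. Match? NO.
Condition (ii): bk = 348·5 = 1740; vr = 30·57 = 1710. Match? NO.
Both conditions hold? NO.

NO


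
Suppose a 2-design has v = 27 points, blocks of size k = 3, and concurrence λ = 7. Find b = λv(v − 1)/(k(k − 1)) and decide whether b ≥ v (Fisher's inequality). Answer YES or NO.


r = λ(v − 1)/(k − 1) = 7·26/2 = 91.
b = vr/k = 27·91/3 = 819.
Fisher's inequality: b ≥ v ⇔ 819 ≥ 27? YES.

YES


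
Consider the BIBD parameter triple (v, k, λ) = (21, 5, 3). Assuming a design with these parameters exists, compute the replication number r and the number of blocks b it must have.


Any 2-(v, k, λ) BIBD satisfies two necessary conditions:
  (i)  Each point sits in r blocks, and counting incidences through any fixed point gives r(k − 1) = λ(v − 1), so r = λ(v − 1)/(k − 1).
  (ii) Total incidences bk = vr, so b = vr/k.
Step 1: r = λ(v − 1)/(k − 1) = 3·(21 − 1)/(5 − 1) = 3·20/4 = 60/4 = 15.
Step 2: b = vr/k = 21·15/5 = 315/5 = 63.
Check integrality: r = 15 ∈ Z ✓, b = 63 ∈ Z ✓.
(These identities are necessary conditions: they determine r and b for any design with these parameters, but do not by themselves prove that one exists.)

r = 15, b = 63.


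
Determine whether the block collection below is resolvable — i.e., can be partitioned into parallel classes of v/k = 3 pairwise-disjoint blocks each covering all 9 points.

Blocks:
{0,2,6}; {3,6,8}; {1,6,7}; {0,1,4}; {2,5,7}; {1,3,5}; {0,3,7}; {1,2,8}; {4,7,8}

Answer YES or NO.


v = 9, block size k = 3, number of blocks = 9.
For resolvability, blocks must partition into parallel classes of size v/k = 3.
Total blocks must therefore be a multiple of 3: 9 = 3·3 + 0 ⇒ divisible ✓.
Consider block {1,6,7}. It intersects every other block in the collection, so no parallel class of size 3 can contain it.
Since every block must belong to some parallel class in a resolution, the collection cannot be partitioned into parallel classes.
Resolvable? NO.

NO


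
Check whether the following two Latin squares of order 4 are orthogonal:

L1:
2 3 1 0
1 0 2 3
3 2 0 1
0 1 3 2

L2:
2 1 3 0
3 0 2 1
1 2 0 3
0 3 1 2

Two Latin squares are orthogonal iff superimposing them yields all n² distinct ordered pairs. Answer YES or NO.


Form the n² = 16 superimposed pairs (L1[i][j], L2[i][j]), row by row (rows and columns indexed from 0):
row 0: (2,2) (3,1) (1,3) (0,0)
row 1: (1,3) (0,0) (2,2) (3,1)
row 2: (3,1) (2,2) (0,0) (1,3)
row 3: (0,0) (1,3) (3,1) (2,2)
Orthogonality requires all 16 pairs distinct.
But the pair (1,3) repeats: cell (0,2) has L1 = 1, L2 = 3, and cell (1,0) has L1 = 1, L2 = 3.
A repeated pair means some other pair never occurs (only 4 distinct pairs out of 16), so the squares are not orthogonal.
Conclusion: NO.

NO


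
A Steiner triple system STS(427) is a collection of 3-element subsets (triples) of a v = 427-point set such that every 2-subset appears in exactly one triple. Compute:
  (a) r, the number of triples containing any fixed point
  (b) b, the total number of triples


An STS(v) is a 2-(v, 3, 1) BIBD: block size k = 3, λ = 1.
Replication: r(k − 1) = λ(v − 1) ⇒ r·2 = 427 − 1 = 426 ⇒ r = 213.
Block count: bk = vr ⇒ b·3 = 427·213 = 90951 ⇒ b = 30317.

r = 213, b = 30317.


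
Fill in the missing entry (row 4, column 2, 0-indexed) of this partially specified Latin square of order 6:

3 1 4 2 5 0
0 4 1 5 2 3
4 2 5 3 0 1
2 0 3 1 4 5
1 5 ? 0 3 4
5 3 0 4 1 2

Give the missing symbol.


Row 4 contains symbols [0, 1, 3, 4, 5] — missing [2].
Column 2 contains symbols [0, 1, 3, 4, 5] — missing [2].
The missing symbol must appear in both missing sets; intersection = [2].
Therefore the hidden value is 2.

Missing value = 2.


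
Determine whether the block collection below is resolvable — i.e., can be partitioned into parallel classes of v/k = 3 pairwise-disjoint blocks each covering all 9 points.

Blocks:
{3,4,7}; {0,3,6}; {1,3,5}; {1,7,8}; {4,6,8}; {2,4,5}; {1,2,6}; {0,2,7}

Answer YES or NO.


v = 9, block size k = 3, number of blocks = 8.
For resolvability, blocks must partition into parallel classes of size v/k = 3.
Total blocks must therefore be a multiple of 3: 8 = 3·2 + 2 ⇒ not divisible ✗.
Resolvable? NO.

NO


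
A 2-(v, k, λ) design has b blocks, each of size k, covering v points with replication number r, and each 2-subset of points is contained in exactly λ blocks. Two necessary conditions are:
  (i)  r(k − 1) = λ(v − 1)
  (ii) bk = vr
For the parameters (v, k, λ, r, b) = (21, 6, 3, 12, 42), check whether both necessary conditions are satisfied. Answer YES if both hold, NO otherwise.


Condition (i): r(k − 1) = 12·5 = 60; λ(v − 1) = 3·20 = 60. Match? YES.
Condition (ii): bk = 42·6 = 252; vr = 21·12 = 252. Match? YES.
Both conditions hold? YES.

YES


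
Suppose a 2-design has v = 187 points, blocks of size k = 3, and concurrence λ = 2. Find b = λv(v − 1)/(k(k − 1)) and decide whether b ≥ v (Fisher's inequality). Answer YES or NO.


b = λv(v − 1)/(k(k − 1)) = 2·187·186/(3·2) = 69564/6 = 11594.
Compare with v = 187: b ≥ v, so Fisher's inequality holds.

YES


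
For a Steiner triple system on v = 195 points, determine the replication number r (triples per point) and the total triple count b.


An STS(v) is a 2-(v, 3, 1) BIBD: block size k = 3, λ = 1.
Replication: r(k − 1) = λ(v − 1) ⇒ r·2 = 195 − 1 = 194 ⇒ r = 97.
Block count: b = v(v − 1)/6 = 195·194/6 = 37830/6 = 6305.
(Check via bk = vr: 6305·3 = 18915 = 195·97 = 18915 ✓.)

r = 97, b = 6305.


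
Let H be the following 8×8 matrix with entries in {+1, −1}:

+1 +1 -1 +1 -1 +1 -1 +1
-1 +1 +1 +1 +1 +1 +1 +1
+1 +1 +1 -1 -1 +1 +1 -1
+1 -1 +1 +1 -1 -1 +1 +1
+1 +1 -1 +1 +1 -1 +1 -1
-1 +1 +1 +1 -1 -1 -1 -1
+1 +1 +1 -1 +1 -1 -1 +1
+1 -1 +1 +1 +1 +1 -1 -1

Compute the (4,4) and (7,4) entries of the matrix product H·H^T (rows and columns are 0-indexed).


Row 4 of H: [1, 1, -1, 1, 1, -1, 1, -1].
Row 7 of H: [1, -1, 1, 1, 1, 1, -1, -1].
(H·H^T)[4][4] = Σ_j H[4][j]·H[4][j] = (1)² + (1)² + (-1)² + (1)² + (1)² + (-1)² + (1)² + (-1)² = 1 + 1 + 1 + 1 + 1 + 1 + 1 + 1 = 8.
(H·H^T)[7][4] = Σ_j H[7][j]·H[4][j] = (1)·(1) + (-1)·(1) + (1)·(-1) + (1)·(1) + (1)·(1) + (1)·(-1) + (-1)·(1) + (-1)·(-1) = 1 + -1 + -1 + 1 + 1 + -1 + -1 + 1 = 0.
So rows 7 and 4 are orthogonal; the diagonal entry equals n = 8.

(4,4) entry = 8; (7,4) entry = 0.


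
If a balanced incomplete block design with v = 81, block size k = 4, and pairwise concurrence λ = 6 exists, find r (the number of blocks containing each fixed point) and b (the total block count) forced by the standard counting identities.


Any 2-(v, k, λ) BIBD satisfies two necessary conditions:
  (i)  Each point sits in r blocks, and counting incidences through any fixed point gives r(k − 1) = λ(v − 1), so r = λ(v − 1)/(k − 1).
  (ii) Total incidences bk = vr, so b = vr/k.
Step 1: r = λ(v − 1)/(k − 1) = 6·(81 − 1)/(4 − 1) = 6·80/3 = 480/3 = 160.
Step 2: b = vr/k = 81·160/4 = 12960/4 = 3240.
Check integrality: r = 160 ∈ Z ✓, b = 3240 ∈ Z ✓.
(These identities are necessary conditions: they determine r and b for any design with these parameters, but do not by themselves prove that one exists.)

r = 160, b = 3240.


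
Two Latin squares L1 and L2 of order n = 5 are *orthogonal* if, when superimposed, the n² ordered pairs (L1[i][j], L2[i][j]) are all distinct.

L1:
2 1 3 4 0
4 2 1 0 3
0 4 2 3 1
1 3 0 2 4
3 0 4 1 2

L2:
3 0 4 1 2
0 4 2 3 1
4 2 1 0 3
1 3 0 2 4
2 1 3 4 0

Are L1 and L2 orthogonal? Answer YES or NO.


Form the n² = 25 superimposed pairs (L1[i][j], L2[i][j]), row by row (rows and columns indexed from 0):
row 0: (2,3) (1,0) (3,4) (4,1) (0,2)
row 1: (4,0) (2,4) (1,2) (0,3) (3,1)
row 2: (0,4) (4,2) (2,1) (3,0) (1,3)
row 3: (1,1) (3,3) (0,0) (2,2) (4,4)
row 4: (3,2) (0,1) (4,3) (1,4) (2,0)
Orthogonality requires all 25 pairs distinct.
Check by first coordinate: for each symbol s of L1, list the L2 entries in the n cells where L1 = s; they must all differ.
  L1 = 0: L2 entries (in reading order) 2, 3, 4, 0, 1 — all 5 distinct ✓
  L1 = 1: L2 entries (in reading order) 0, 2, 3, 1, 4 — all 5 distinct ✓
  L1 = 2: L2 entries (in reading order) 3, 4, 1, 2, 0 — all 5 distinct ✓
  L1 = 3: L2 entries (in reading order) 4, 1, 0, 3, 2 — all 5 distinct ✓
  L1 = 4: L2 entries (in reading order) 1, 0, 2, 4, 3 — all 5 distinct ✓
Every symbol of L1 meets every symbol of L2 exactly once, so all 25 pairs are distinct (25 of 25).
Conclusion: YES.

YES


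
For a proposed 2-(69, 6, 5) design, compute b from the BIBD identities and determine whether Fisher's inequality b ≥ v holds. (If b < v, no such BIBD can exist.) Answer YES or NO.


b = λv(v − 1)/(k(k − 1)) = 5·69·68/(6·5) = 23460/30 = 782.
Compare with v = 69: b ≥ v, so Fisher's inequality holds.

YES


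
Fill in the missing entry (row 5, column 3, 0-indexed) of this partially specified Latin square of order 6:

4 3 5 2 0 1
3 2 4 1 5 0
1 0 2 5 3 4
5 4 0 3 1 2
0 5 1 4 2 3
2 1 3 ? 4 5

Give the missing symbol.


Row 5 contains symbols [1, 2, 3, 4, 5] — missing [0].
Column 3 contains symbols [1, 2, 3, 4, 5] — missing [0].
The missing symbol must appear in both missing sets; intersection = [0].
Therefore the hidden value is 0.

Missing value = 0.


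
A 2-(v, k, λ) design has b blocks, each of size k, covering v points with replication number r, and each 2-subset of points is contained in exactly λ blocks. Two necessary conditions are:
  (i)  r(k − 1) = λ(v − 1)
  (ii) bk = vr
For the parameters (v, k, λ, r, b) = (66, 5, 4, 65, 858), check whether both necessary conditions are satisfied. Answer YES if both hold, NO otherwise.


Condition (i): r(k − 1) = 65·4 = 260; λ(v − 1) = 4·65 = 260. Match? YES.
Condition (ii): bk = 858·5 = 4290; vr = 66·65 = 4290. Match? YES.
Both conditions hold? YES.

YES


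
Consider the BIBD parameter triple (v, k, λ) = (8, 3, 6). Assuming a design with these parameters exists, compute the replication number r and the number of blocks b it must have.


Any 2-(v, k, λ) BIBD satisfies two necessary conditions:
  (i)  Each point sits in r blocks, and counting incidences through any fixed point gives r(k − 1) = λ(v − 1), so r = λ(v − 1)/(k − 1).
  (ii) Total incidences bk = vr, so b = vr/k.
Step 1: r = λ(v − 1)/(k − 1) = 6·(8 − 1)/(3 − 1) = 6·7/2 = 42/2 = 21.
Step 2: b = vr/k = 8·21/3 = 168/3 = 56.
Check integrality: r = 21 ∈ Z ✓, b = 56 ∈ Z ✓.
(These identities are necessary conditions: they determine r and b for any design with these parameters, but do not by themselves prove that one exists.)

r = 21, b = 56.


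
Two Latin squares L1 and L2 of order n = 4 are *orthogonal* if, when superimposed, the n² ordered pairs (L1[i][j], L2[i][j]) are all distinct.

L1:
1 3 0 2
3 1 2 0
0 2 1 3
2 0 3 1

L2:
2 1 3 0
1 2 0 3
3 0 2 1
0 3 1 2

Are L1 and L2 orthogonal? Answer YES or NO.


Form the n² = 16 superimposed pairs (L1[i][j], L2[i][j]), row by row (rows and columns indexed from 0):
row 0: (1,2) (3,1) (0,3) (2,0)
row 1: (3,1) (1,2) (2,0) (0,3)
row 2: (0,3) (2,0) (1,2) (3,1)
row 3: (2,0) (0,3) (3,1) (1,2)
Orthogonality requires all 16 pairs distinct.
But the pair (3,1) repeats: cell (0,1) has L1 = 3, L2 = 1, and cell (1,0) has L1 = 3, L2 = 1.
A repeated pair means some other pair never occurs (only 4 distinct pairs out of 16), so the squares are not orthogonal.
Conclusion: NO.

NO


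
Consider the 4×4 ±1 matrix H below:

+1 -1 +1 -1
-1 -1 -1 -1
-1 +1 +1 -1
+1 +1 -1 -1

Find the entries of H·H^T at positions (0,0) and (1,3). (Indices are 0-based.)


Row 0 of H: [1, -1, 1, -1].
Row 1 of H: [-1, -1, -1, -1].
Row 3 of H: [1, 1, -1, -1].
(H·H^T)[0][0] = Σ_j H[0][j]·H[0][j] = (1)² + (-1)² + (1)² + (-1)² = 1 + 1 + 1 + 1 = 4.
(H·H^T)[1][3] = Σ_j H[1][j]·H[3][j] = (-1)·(1) + (-1)·(1) + (-1)·(-1) + (-1)·(-1) = -1 + -1 + 1 + 1 = 0.
So rows 1 and 3 are orthogonal; the diagonal entry equals n = 4.

(0,0) entry = 4; (1,3) entry = 0.


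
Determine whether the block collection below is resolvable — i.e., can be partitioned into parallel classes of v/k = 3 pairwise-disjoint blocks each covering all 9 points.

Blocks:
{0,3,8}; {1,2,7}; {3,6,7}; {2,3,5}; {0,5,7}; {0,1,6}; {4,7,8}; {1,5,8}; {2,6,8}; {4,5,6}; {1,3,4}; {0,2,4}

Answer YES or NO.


v = 9, block size k = 3, number of blocks = 12.
For resolvability, blocks must partition into parallel classes of size v/k = 3.
Total blocks must therefore be a multiple of 3: 12 = 3·4 + 0 ⇒ divisible ✓.
Greedy packing gives 4 candidate class(es). Each should be a full parallel class (size 3, covers all 9 points).
  Class 1 (3 blocks): {0,3,8}; {1,2,7}; {4,5,6}. Points covered: [0, 1, 2, 3, 4, 5, 6, 7, 8].
  Class 2 (3 blocks): {3,6,7}; {1,5,8}; {0,2,4}. Points covered: [0, 1, 2, 3, 4, 5, 6, 7, 8].
  Class 3 (3 blocks): {2,3,5}; {0,1,6}; {4,7,8}. Points covered: [0, 1, 2, 3, 4, 5, 6, 7, 8].
  Class 4 (3 blocks): {0,5,7}; {2,6,8}; {1,3,4}. Points covered: [0, 1, 2, 3, 4, 5, 6, 7, 8].
All classes full (size 3)? YES. All classes cover every point? YES.
Resolvable? YES.

YES


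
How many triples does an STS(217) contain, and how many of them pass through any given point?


An STS(v) is a 2-(v, 3, 1) BIBD: block size k = 3, λ = 1.
Replication: r(k − 1) = λ(v − 1) ⇒ r·2 = 217 − 1 = 216 ⇒ r = 108.
Block count: b = v(v − 1)/6 = 217·216/6 = 46872/6 = 7812.

r = 108, b = 7812.


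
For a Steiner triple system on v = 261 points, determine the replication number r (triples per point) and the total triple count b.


An STS(v) is a 2-(v, 3, 1) BIBD: block size k = 3, λ = 1.
Replication: r(k − 1) = λ(v − 1) ⇒ r·2 = 261 − 1 = 260 ⇒ r = 130.
Block count: b = v(v − 1)/6 = 261·260/6 = 67860/6 = 11310.

r = 130, b = 11310.


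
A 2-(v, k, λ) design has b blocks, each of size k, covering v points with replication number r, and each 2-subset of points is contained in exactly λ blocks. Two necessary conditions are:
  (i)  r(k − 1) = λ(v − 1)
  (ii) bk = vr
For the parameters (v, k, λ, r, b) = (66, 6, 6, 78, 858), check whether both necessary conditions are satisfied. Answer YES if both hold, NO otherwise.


Condition (i): r(k − 1) = 78·5 = 390; λ(v − 1) = 6·65 = 390. Match? YES.
Condition (ii): bk = 858·6 = 5148; vr = 66·78 = 5148. Match? YES.
Both conditions hold? YES.

YES


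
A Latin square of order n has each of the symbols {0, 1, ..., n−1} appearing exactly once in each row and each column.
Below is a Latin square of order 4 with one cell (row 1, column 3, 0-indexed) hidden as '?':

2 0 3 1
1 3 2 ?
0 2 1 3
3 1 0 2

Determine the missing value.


Row 1 contains symbols [1, 2, 3] — missing [0].
Column 3 contains symbols [1, 2, 3] — missing [0].
The missing symbol must appear in both missing sets; intersection = [0].
Therefore the hidden value is 0.

Missing value = 0.


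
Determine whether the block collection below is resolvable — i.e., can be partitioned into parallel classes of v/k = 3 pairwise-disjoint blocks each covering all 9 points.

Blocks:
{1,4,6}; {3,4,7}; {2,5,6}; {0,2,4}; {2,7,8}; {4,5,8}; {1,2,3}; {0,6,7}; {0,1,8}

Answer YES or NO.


v = 9, block size k = 3, number of blocks = 9.
For resolvability, blocks must partition into parallel classes of size v/k = 3.
Total blocks must therefore be a multiple of 3: 9 = 3·3 + 0 ⇒ divisible ✓.
Consider block {1,4,6}. The only other block(s) in the collection disjoint from it are {2,7,8} — just 1 block(s). Any parallel class containing {1,4,6} would need 2 other blocks each disjoint from it, so no parallel class of size 3 can contain {1,4,6}.
Since every block must belong to some parallel class in a resolution, the collection cannot be partitioned into parallel classes.
Resolvable? NO.

NO


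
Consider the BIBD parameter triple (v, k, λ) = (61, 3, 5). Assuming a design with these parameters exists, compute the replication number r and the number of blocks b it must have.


Any 2-(v, k, λ) BIBD satisfies two necessary conditions:
  (i)  Each point sits in r blocks, and counting incidences through any fixed point gives r(k − 1) = λ(v − 1), so r = λ(v − 1)/(k − 1).
  (ii) Total incidences bk = vr, so b = vr/k.
Step 1: r = λ(v − 1)/(k − 1) = 5·(61 − 1)/(3 − 1) = 5·60/2 = 300/2 = 150.
Step 2: b = vr/k = 61·150/3 = 9150/3 = 3050.
Check integrality: r = 150 ∈ Z ✓, b = 3050 ∈ Z ✓.
(These identities are necessary conditions: they determine r and b for any design with these parameters, but do not by themselves prove that one exists.)

r = 150, b = 3050.


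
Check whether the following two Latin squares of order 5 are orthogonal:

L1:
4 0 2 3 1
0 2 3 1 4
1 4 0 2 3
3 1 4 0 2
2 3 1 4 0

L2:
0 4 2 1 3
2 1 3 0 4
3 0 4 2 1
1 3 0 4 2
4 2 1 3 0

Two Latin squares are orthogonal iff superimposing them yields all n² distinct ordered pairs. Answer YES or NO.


Form the n² = 25 superimposed pairs (L1[i][j], L2[i][j]), row by row (rows and columns indexed from 0):
row 0: (4,0) (0,4) (2,2) (3,1) (1,3)
row 1: (0,2) (2,1) (3,3) (1,0) (4,4)
row 2: (1,3) (4,0) (0,4) (2,2) (3,1)
row 3: (3,1) (1,3) (4,0) (0,4) (2,2)
row 4: (2,4) (3,2) (1,1) (4,3) (0,0)
Orthogonality requires all 25 pairs distinct.
But the pair (1,3) repeats: cell (0,4) has L1 = 1, L2 = 3, and cell (2,0) has L1 = 1, L2 = 3.
A repeated pair means some other pair never occurs (only 15 distinct pairs out of 25), so the squares are not orthogonal.
Conclusion: NO.

NO


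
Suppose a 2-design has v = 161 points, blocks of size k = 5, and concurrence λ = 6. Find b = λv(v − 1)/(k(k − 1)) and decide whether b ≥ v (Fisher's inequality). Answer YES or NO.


r = λ(v − 1)/(k − 1) = 6·160/4 = 240.
b = vr/k = 161·240/5 = 7728.
Fisher's inequality: b ≥ v ⇔ 7728 ≥ 161? YES.

YES


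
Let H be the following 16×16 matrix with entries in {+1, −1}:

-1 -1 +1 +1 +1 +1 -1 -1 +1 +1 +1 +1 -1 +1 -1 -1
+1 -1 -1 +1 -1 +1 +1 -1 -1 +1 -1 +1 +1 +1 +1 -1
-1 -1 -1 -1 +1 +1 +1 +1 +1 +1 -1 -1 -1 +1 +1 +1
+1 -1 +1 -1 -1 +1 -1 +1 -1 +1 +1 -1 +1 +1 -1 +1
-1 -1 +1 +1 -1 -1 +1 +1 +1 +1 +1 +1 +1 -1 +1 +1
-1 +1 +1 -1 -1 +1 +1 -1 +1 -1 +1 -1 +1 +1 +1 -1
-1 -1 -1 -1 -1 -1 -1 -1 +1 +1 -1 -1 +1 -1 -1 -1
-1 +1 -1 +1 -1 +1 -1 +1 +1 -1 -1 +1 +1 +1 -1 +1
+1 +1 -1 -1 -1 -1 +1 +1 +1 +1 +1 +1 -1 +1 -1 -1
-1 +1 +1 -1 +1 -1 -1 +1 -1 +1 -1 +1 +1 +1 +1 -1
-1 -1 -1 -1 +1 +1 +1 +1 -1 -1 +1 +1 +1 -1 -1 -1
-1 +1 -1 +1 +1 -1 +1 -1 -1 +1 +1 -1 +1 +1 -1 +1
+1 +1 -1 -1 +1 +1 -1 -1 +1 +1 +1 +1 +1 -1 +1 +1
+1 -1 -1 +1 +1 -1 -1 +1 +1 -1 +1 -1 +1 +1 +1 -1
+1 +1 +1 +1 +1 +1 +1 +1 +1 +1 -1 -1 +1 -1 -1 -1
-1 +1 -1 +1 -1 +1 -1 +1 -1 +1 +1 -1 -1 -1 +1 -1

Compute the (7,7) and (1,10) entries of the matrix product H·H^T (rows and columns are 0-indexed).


Row 1 of H: [1, -1, -1, 1, -1, 1, 1, -1, -1, 1, -1, 1, 1, 1, 1, -1].
Row 7 of H: [-1, 1, -1, 1, -1, 1, -1, 1, 1, -1, -1, 1, 1, 1, -1, 1].
Row 10 of H: [-1, -1, -1, -1, 1, 1, 1, 1, -1, -1, 1, 1, 1, -1, -1, -1].
(H·H^T)[7][7] = Σ_j H[7][j]·H[7][j] = (-1)² + (1)² + (-1)² + (1)² + (-1)² + (1)² + (-1)² + (1)² + (1)² + (-1)² + (-1)² + (1)² + (1)² + (1)² + (-1)² + (1)² = 1 + 1 + 1 + 1 + 1 + 1 + 1 + 1 + 1 + 1 + 1 + 1 + 1 + 1 + 1 + 1 = 16.
(H·H^T)[1][10] = Σ_j H[1][j]·H[10][j] = (1)·(-1) + (-1)·(-1) + (-1)·(-1) + (1)·(-1) + (-1)·(1) + (1)·(1) + (1)·(1) + (-1)·(1) + (-1)·(-1) + (1)·(-1) + (-1)·(1) + (1)·(1) + (1)·(1) + (1)·(-1) + (1)·(-1) + (-1)·(-1) = -1 + 1 + 1 + -1 + -1 + 1 + 1 + -1 + 1 + -1 + -1 + 1 + 1 + -1 + -1 + 1 = 0.
So rows 1 and 10 are orthogonal; the diagonal entry equals n = 16.

(7,7) entry = 16; (1,10) entry = 0.


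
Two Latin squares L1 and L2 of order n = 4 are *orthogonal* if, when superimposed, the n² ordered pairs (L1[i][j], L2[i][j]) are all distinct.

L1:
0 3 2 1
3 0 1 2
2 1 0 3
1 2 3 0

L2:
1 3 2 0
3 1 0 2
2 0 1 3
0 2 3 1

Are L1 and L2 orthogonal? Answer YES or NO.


Form the n² = 16 superimposed pairs (L1[i][j], L2[i][j]), row by row (rows and columns indexed from 0):
row 0: (0,1) (3,3) (2,2) (1,0)
row 1: (3,3) (0,1) (1,0) (2,2)
row 2: (2,2) (1,0) (0,1) (3,3)
row 3: (1,0) (2,2) (3,3) (0,1)
Orthogonality requires all 16 pairs distinct.
But the pair (3,3) repeats: cell (0,1) has L1 = 3, L2 = 3, and cell (1,0) has L1 = 3, L2 = 3.
A repeated pair means some other pair never occurs (only 4 distinct pairs out of 16), so the squares are not orthogonal.
Conclusion: NO.

NO


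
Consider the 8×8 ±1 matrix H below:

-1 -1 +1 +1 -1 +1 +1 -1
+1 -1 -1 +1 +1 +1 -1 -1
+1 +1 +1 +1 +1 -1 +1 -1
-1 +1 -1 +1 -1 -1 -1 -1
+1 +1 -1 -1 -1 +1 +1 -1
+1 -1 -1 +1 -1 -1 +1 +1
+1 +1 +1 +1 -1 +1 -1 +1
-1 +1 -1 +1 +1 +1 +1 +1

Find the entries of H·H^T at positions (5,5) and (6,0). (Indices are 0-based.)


Row 0 of H: [-1, -1, 1, 1, -1, 1, 1, -1].
Row 5 of H: [1, -1, -1, 1, -1, -1, 1, 1].
Row 6 of H: [1, 1, 1, 1, -1, 1, -1, 1].
(H·H^T)[5][5] = Σ_j H[5][j]·H[5][j] = (1)² + (-1)² + (-1)² + (1)² + (-1)² + (-1)² + (1)² + (1)² = 1 + 1 + 1 + 1 + 1 + 1 + 1 + 1 = 8.
(H·H^T)[6][0] = Σ_j H[6][j]·H[0][j] = (1)·(-1) + (1)·(-1) + (1)·(1) + (1)·(1) + (-1)·(-1) + (1)·(1) + (-1)·(1) + (1)·(-1) = -1 + -1 + 1 + 1 + 1 + 1 + -1 + -1 = 0.
So rows 6 and 0 are orthogonal; the diagonal entry equals n = 8.

(5,5) entry = 8; (6,0) entry = 0.


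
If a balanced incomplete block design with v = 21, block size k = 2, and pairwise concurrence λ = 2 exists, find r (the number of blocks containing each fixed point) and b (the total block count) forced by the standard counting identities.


Any 2-(v, k, λ) BIBD satisfies two necessary conditions:
  (i)  Each point sits in r blocks, and counting incidences through any fixed point gives r(k − 1) = λ(v − 1), so r = λ(v − 1)/(k − 1).
  (ii) Total incidences bk = vr, so b = vr/k.
Step 1: r = λ(v − 1)/(k − 1) = 2·(21 − 1)/(2 − 1) = 2·20/1 = 40/1 = 40.
Step 2: b = vr/k = 21·40/2 = 840/2 = 420.
Check integrality: r = 40 ∈ Z ✓, b = 420 ∈ Z ✓.
(These identities are necessary conditions: they determine r and b for any design with these parameters, but do not by themselves prove that one exists.)

r = 40, b = 420.
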